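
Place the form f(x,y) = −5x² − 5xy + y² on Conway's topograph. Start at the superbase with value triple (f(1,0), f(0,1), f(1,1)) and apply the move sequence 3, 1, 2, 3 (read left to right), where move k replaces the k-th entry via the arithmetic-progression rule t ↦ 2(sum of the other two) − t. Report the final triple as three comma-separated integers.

start (-5,1,-9) = (f(1,0),f(0,1),f(1,1))
replace slot 3: 2·((-5)+1) − (-9) = 1 → (-5,1,1)
replace slot 1: 2·(1+1) − (-5) = 9 → (9,1,1)
replace slot 2: 2·(9+1) − 1 = 19 → (9,19,1)
replace slot 3: 2·(9+19) − 1 = 55 → (9,19,55)

9,19,55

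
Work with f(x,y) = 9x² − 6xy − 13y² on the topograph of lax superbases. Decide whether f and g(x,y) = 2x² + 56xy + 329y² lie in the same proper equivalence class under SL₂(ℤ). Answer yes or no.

D₁ = 504, D₂ = 504
river cycle of f (length 10): (-13, 6, 9), (9, 12, -10), (-10, 8, 11), (11, 14, -7), (-7, 14, 11), (11, 8, -10), (-10, 12, 9), (9, 6, -13), (-13, 20, 2), (2, 20, -13)
river cycle of g (length 10): (2, 20, -13), (-13, 6, 9), (9, 12, -10), (-10, 8, 11), (11, 14, -7), (-7, 14, 11), (11, 8, -10), (-10, 12, 9), (9, 6, -13), (-13, 20, 2)
cycles coincide ⇒ equivalent

yes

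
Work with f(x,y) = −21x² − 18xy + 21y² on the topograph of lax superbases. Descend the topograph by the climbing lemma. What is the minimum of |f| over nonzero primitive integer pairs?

descent: ρ → (21,18,-21)  [lands on river]
river: ρ → (-21,24,18)
river: ρ → (18,12,-27)
river: ρ → (-27,42,3)
river: ρ → (3,42,-27)
river: ρ → (-27,12,18)
river: ρ → (18,24,-21)
river: ρ → (-21,18,21)
river: ρ → (21,24,-18)
river: ρ → (-18,12,27)
river: ρ → (27,42,-3)
river: ρ → (-3,42,27)
river: ρ → (27,12,-18)
river: ρ → (-18,24,21)
closes: descent 1, river 14
min |a| on river = 3

3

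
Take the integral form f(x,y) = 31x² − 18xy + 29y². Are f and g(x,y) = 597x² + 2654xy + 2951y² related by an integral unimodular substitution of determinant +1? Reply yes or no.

D₁ = -3272, D₂ = -3272
f: flip: (31,-18,29)→(29,18,31)
f: reduced (well bottom): (29,18,31) with a≤c, −a<b≤a
g: translate: b→266 (≡2654 mod 1194), so (597,2654,2951)→(597,266,31)
g: flip: (597,266,31)→(31,-266,597)
g: translate: b→-18 (≡-266 mod 62), so (31,-266,597)→(31,-18,29)
g: flip: (31,-18,29)→(29,18,31)
g: reduced (well bottom): (29,18,31) with a≤c, −a<b≤a
reduced forms (29, 18, 31) vs (29, 18, 31) ⇒ equivalent

yes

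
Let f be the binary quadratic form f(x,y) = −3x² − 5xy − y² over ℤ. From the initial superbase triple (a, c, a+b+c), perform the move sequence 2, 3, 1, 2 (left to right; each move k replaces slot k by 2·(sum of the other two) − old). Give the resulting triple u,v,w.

start (-3,-1,-9) = (f(1,0),f(0,1),f(1,1))
replace slot 2: 2·((-3)+(-9)) − (-1) = -23 → (-3,-23,-9)
replace slot 3: 2·((-3)+(-23)) − (-9) = -43 → (-3,-23,-43)
replace slot 1: 2·((-23)+(-43)) − (-3) = -129 → (-129,-23,-43)
replace slot 2: 2·((-129)+(-43)) − (-23) = -321 → (-129,-321,-43)

-129,-321,-43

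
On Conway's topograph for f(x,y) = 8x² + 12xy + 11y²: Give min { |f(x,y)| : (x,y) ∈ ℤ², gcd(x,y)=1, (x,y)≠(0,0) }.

translate: b→-4 (≡12 mod 16), so (8,12,11)→(8,-4,7)
flip: (8,-4,7)→(7,4,8)
reduced (well bottom): (7,4,8) with a≤c, −a<b≤a
well minimum = a = 7

7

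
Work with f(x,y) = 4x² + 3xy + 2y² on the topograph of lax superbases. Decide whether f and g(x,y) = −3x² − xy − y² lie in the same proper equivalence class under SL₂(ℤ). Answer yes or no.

D₁ = -23, D₂ = -11
discriminants differ ⇒ not SL₂(ℤ)-equivalent

no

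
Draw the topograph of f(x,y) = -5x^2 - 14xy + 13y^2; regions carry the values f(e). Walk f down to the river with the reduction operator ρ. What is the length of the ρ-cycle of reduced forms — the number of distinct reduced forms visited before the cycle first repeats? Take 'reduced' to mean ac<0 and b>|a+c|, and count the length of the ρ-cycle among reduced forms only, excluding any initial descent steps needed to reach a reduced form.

D = 456, ⌊√D⌋ = 21
descent: ρ → (13,14,-5)  [lands on river]
river: ρ → (-5,16,10)
river: ρ → (10,4,-11)
river: ρ → (-11,18,3)
river: ρ → (3,18,-11)
river: ρ → (-11,4,10)
river: ρ → (10,16,-5)
river: ρ → (-5,14,13)
river: ρ → (13,12,-6)
river: ρ → (-6,12,13)
ρ-cycle length = 10 (tail of 1 descent step not counted)

10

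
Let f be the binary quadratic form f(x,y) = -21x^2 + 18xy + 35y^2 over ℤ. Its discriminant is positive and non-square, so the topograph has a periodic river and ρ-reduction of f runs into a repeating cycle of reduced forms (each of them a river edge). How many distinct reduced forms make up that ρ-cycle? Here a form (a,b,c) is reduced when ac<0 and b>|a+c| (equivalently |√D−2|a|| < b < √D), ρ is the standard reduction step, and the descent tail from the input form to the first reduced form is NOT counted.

D = 3264, ⌊√D⌋ = 57
river: ρ → (35,52,-4)
river: ρ → (-4,52,35)
river: ρ → (35,18,-21)
river: ρ → (-21,24,32)
river: ρ → (32,40,-13)
river: ρ → (-13,38,35)
river: ρ → (35,32,-16)
river: ρ → (-16,32,35)
river: ρ → (35,38,-13)
river: ρ → (-13,40,32)
river: ρ → (32,24,-21)
river: ρ → (-21,18,35)
ρ-cycle length = 12 (tail of 0 descent steps not counted)

12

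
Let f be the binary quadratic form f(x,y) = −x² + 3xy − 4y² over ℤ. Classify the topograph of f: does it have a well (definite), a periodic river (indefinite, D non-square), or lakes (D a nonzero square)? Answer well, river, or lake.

D = b²−4ac = 3² − 4·(-1)·(-4) = -7
D < 0 ⇒ definite ⇒ every region one sign ⇒ single well

well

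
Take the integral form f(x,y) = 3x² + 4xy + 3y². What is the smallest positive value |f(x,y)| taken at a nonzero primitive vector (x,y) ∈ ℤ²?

translate: b→-2 (≡4 mod 6), so (3,4,3)→(3,-2,2)
flip: (3,-2,2)→(2,2,3)
reduced (well bottom): (2,2,3) with a≤c, −a<b≤a
well minimum = a = 2

2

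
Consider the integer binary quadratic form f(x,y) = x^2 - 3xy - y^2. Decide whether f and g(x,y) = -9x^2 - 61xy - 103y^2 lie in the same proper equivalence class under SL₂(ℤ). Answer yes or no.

D₁ = 13, D₂ = 13
river cycle of f (length 2): (-1, 3, 1), (1, 3, -1)
river cycle of g (length 2): (-1, 3, 1), (1, 3, -1)
cycles coincide ⇒ equivalent

yes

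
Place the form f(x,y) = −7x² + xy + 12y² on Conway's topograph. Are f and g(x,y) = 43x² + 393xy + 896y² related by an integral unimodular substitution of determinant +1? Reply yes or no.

D₁ = 337, D₂ = 337
river cycle of f (length 42): (-7, 15, 4), (4, 17, -3), (-3, 13, 14), (14, 15, -2), (-2, 17, 6), (6, 7, -12), (-12, 17, 1), (1, 17, -12), (-12, 7, 6), (6, 17, -2), … (32 more)
river cycle of g (length 42): (6, 13, -7), (-7, 15, 4), (4, 17, -3), (-3, 13, 14), (14, 15, -2), (-2, 17, 6), (6, 7, -12), (-12, 17, 1), (1, 17, -12), (-12, 7, 6), … (32 more)
cycles coincide ⇒ equivalent

yes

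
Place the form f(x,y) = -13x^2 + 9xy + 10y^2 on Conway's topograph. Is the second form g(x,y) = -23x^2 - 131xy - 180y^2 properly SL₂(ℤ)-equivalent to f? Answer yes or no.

D₁ = 601, D₂ = 601
river cycle of f (length 66): (10, 11, -12), (-12, 13, 9), (9, 23, -2), (-2, 21, 20), (20, 19, -3), (-3, 23, 6), (6, 13, -18), (-18, 23, 1), (1, 23, -18), (-18, 13, 6), … (56 more)
river cycle of g (length 66): (6, 17, -13), (-13, 9, 10), (10, 11, -12), (-12, 13, 9), (9, 23, -2), (-2, 21, 20), (20, 19, -3), (-3, 23, 6), (6, 13, -18), (-18, 23, 1), … (56 more)
cycles coincide ⇒ equivalent

yes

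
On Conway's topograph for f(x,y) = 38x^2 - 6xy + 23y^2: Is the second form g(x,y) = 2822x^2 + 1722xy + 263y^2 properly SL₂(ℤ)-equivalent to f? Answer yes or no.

D₁ = -3460, D₂ = -3460
f: flip: (38,-6,23)→(23,6,38)
f: reduced (well bottom): (23,6,38) with a≤c, −a<b≤a
g: flip: (2822,1722,263)→(263,-1722,2822)
g: translate: b→-144 (≡-1722 mod 526), so (263,-1722,2822)→(263,-144,23)
g: flip: (263,-144,23)→(23,144,263)
g: translate: b→6 (≡144 mod 46), so (23,144,263)→(23,6,38)
g: reduced (well bottom): (23,6,38) with a≤c, −a<b≤a
reduced forms (23, 6, 38) vs (23, 6, 38) ⇒ equivalent

yes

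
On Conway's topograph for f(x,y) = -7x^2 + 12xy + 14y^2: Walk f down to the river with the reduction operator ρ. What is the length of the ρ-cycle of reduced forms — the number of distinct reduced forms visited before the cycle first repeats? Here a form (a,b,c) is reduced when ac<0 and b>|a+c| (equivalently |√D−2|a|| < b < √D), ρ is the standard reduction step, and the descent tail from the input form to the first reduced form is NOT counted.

D = 536, ⌊√D⌋ = 23
river: ρ → (14,16,-5)
river: ρ → (-5,14,17)
river: ρ → (17,20,-2)
river: ρ → (-2,20,17)
river: ρ → (17,14,-5)
river: ρ → (-5,16,14)
river: ρ → (14,12,-7)
river: ρ → (-7,16,10)
river: ρ → (10,4,-13)
river: ρ → (-13,22,1)
river: ρ → (1,22,-13)
river: ρ → (-13,4,10)
river: ρ → (10,16,-7)
river: ρ → (-7,12,14)
ρ-cycle length = 14 (tail of 0 descent steps not counted)

14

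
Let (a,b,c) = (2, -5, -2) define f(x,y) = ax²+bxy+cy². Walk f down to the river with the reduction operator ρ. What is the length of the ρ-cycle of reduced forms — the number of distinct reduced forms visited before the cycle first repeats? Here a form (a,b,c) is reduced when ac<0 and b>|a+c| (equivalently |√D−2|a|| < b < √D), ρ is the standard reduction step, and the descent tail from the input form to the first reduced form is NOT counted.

D = 41, ⌊√D⌋ = 6
descent: ρ → (-2,5,2)  [lands on river]
river: ρ → (2,3,-4)
river: ρ → (-4,5,1)
river: ρ → (1,5,-4)
river: ρ → (-4,3,2)
river: ρ → (2,5,-2)
river: ρ → (-2,3,4)
river: ρ → (4,5,-1)
river: ρ → (-1,5,4)
river: ρ → (4,3,-2)
ρ-cycle length = 10 (tail of 1 descent step not counted)

10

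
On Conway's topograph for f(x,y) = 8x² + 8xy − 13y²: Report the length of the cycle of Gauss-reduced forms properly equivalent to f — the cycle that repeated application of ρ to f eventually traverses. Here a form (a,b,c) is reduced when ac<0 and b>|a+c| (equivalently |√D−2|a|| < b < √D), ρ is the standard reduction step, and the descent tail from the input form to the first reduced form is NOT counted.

D = 480, ⌊√D⌋ = 21
river: ρ → (-13,18,3)
river: ρ → (3,18,-13)
river: ρ → (-13,8,8)
river: ρ → (8,8,-13)
ρ-cycle length = 4 (tail of 0 descent steps not counted)

4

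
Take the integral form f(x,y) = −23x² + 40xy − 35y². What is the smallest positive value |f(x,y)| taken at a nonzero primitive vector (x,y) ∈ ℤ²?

translate: b→6 (≡-40 mod 46), so (23,-40,35)→(23,6,18)
flip: (23,6,18)→(18,-6,23)
reduced (well bottom): (18,-6,23) with a≤c, −a<b≤a
well minimum |f| = |-18| = 18 (negative-definite)

18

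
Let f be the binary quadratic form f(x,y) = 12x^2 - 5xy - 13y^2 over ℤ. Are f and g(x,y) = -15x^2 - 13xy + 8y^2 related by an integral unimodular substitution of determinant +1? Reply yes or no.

D₁ = 649, D₂ = 649
river cycle of f (length 34): (-13, 5, 12), (12, 19, -6), (-6, 17, 15), (15, 13, -8), (-8, 19, 9), (9, 17, -10), (-10, 23, 3), (3, 25, -2), (-2, 23, 15), (15, 7, -10), … (24 more)
river cycle of g (length 34): (8, 13, -15), (-15, 17, 6), (6, 19, -12), (-12, 5, 13), (13, 21, -4), (-4, 19, 18), (18, 17, -5), (-5, 23, 6), (6, 25, -1), (-1, 25, 6), … (24 more)
cycles differ ⇒ inequivalent

no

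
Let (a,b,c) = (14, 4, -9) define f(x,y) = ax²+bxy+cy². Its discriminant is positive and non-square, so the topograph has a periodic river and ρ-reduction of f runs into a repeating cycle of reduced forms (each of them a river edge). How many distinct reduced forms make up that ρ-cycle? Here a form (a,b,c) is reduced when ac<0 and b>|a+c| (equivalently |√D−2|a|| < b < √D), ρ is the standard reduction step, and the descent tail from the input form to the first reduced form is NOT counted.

D = 520, ⌊√D⌋ = 22
descent: ρ → (-9,14,9)  [lands on river]
river: ρ → (9,22,-1)
river: ρ → (-1,22,9)
river: ρ → (9,14,-9)
river: ρ → (-9,22,1)
river: ρ → (1,22,-9)
ρ-cycle length = 6 (tail of 1 descent step not counted)

6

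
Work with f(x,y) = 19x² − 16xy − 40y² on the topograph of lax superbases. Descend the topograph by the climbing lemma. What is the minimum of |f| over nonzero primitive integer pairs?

descent: ρ → (-40,16,19)
descent: ρ → (19,22,-37)  [lands on river]
river: ρ → (-37,52,4)
river: ρ → (4,52,-37)
river: ρ → (-37,22,19)
river: ρ → (19,54,-5)
river: ρ → (-5,56,8)
river: ρ → (8,56,-5)
river: ρ → (-5,54,19)
closes: descent 2, river 8
min |a| on river = 4

4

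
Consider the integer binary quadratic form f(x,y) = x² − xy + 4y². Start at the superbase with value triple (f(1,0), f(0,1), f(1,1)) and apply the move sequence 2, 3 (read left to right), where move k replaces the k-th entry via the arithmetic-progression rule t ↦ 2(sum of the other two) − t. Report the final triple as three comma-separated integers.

start (1,4,4) = (f(1,0),f(0,1),f(1,1))
replace slot 2: 2·(1+4) − 4 = 6 → (1,6,4)
replace slot 3: 2·(1+6) − 4 = 10 → (1,6,10)

1,6,10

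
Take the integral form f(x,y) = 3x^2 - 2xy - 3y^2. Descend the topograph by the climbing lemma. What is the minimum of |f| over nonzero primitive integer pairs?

descent: ρ → (-3,2,3)  [lands on river]
river: ρ → (3,4,-2)
river: ρ → (-2,4,3)
river: ρ → (3,2,-3)
river: ρ → (-3,4,2)
river: ρ → (2,4,-3)
closes: descent 1, river 6
min |a| on river = 2

2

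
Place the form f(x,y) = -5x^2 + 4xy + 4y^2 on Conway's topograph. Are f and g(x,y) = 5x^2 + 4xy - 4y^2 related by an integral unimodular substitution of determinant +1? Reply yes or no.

D₁ = 96, D₂ = 96
river cycle of f (length 4): (4, 4, -5), (-5, 6, 3), (3, 6, -5), (-5, 4, 4)
river cycle of g (length 4): (-4, 4, 5), (5, 6, -3), (-3, 6, 5), (5, 4, -4)
cycles differ ⇒ inequivalent

no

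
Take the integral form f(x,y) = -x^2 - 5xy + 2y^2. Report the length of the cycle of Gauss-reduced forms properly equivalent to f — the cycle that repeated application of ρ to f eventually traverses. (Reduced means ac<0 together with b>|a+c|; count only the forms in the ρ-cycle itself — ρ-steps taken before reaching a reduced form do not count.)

D = 33, ⌊√D⌋ = 5
descent: ρ → (2,5,-1)  [lands on river]
river: ρ → (-1,5,2)
river: ρ → (2,3,-3)
river: ρ → (-3,3,2)
ρ-cycle length = 4 (tail of 1 descent step not counted)

4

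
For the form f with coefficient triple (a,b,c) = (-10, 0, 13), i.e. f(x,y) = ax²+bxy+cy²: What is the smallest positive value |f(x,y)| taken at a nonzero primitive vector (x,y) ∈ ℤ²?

descent: ρ → (13,0,-10)
descent: ρ → (-10,20,3)  [lands on river]
river: ρ → (3,22,-3)
river: ρ → (-3,20,10)
river: ρ → (10,20,-3)
river: ρ → (-3,22,3)
river: ρ → (3,20,-10)
closes: descent 2, river 6
min |a| on river = 3

3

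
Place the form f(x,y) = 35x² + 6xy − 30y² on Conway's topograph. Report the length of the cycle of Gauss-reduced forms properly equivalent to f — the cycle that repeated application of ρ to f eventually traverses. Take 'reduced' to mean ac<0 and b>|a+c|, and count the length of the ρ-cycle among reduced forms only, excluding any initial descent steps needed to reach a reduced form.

D = 4236, ⌊√D⌋ = 65
river: ρ → (-30,54,11)
river: ρ → (11,56,-25)
river: ρ → (-25,44,23)
river: ρ → (23,48,-21)
river: ρ → (-21,36,35)
river: ρ → (35,34,-22)
river: ρ → (-22,54,15)
river: ρ → (15,36,-49)
river: ρ → (-49,62,2)
river: ρ → (2,62,-49)
river: ρ → (-49,36,15)
river: ρ → (15,54,-22)
river: ρ → (-22,34,35)
river: ρ → (35,36,-21)
river: ρ → (-21,48,23)
river: ρ → (23,44,-25)
river: ρ → (-25,56,11)
river: ρ → (11,54,-30)
river: ρ → (-30,6,35)
river: ρ → (35,64,-1)
river: ρ → (-1,64,35)
river: ρ → (35,6,-30)
ρ-cycle length = 22 (tail of 0 descent steps not counted)

22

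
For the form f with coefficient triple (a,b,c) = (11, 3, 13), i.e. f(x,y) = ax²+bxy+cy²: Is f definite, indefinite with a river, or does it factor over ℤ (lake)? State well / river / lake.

D = b²−4ac = 3² − 4·11·13 = -563
D < 0 ⇒ definite ⇒ every region one sign ⇒ single well

well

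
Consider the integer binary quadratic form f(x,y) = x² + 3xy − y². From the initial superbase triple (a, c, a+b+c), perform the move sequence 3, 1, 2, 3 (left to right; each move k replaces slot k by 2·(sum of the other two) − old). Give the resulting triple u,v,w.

start (1,-1,3) = (f(1,0),f(0,1),f(1,1))
replace slot 3: 2·(1+(-1)) − 3 = -3 → (1,-1,-3)
replace slot 1: 2·((-1)+(-3)) − 1 = -9 → (-9,-1,-3)
replace slot 2: 2·((-9)+(-3)) − (-1) = -23 → (-9,-23,-3)
replace slot 3: 2·((-9)+(-23)) − (-3) = -61 → (-9,-23,-61)

-9,-23,-61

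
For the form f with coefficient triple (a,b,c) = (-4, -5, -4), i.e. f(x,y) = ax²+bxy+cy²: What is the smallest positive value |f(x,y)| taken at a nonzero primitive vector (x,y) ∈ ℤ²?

translate: b→-3 (≡5 mod 8), so (4,5,4)→(4,-3,3)
flip: (4,-3,3)→(3,3,4)
reduced (well bottom): (3,3,4) with a≤c, −a<b≤a
well minimum |f| = |-3| = 3 (negative-definite)

3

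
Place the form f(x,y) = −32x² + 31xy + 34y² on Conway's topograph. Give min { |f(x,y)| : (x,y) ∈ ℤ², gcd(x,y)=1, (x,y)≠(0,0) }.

river: ρ → (34,37,-29)
river: ρ → (-29,21,42)
river: ρ → (42,63,-8)
river: ρ → (-8,65,34)
river: ρ → (34,71,-2)
river: ρ → (-2,69,69)
river: ρ → (69,69,-2)
river: ρ → (-2,71,34)
river: ρ → (34,65,-8)
river: ρ → (-8,63,42)
river: ρ → (42,21,-29)
river: ρ → (-29,37,34)
river: ρ → (34,31,-32)
river: ρ → (-32,33,33)
river: ρ → (33,33,-32)
river: ρ → (-32,31,34)
closes: descent 0, river 16
min |a| on river = 2

2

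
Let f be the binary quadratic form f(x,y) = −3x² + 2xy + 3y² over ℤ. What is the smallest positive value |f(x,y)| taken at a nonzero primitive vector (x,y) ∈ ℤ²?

river: ρ → (3,4,-2)
river: ρ → (-2,4,3)
river: ρ → (3,2,-3)
river: ρ → (-3,4,2)
river: ρ → (2,4,-3)
river: ρ → (-3,2,3)
closes: descent 0, river 6
min |a| on river = 2

2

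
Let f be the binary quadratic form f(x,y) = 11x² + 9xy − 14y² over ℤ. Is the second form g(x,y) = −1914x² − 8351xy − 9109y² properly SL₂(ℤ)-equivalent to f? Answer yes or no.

D₁ = 697, D₂ = 697
river cycle of f (length 18): (-14, 19, 6), (6, 17, -17), (-17, 17, 6), (6, 19, -14), (-14, 9, 11), (11, 13, -12), (-12, 11, 12), (12, 13, -11), (-11, 9, 14), (14, 19, -6), … (8 more)
river cycle of g (length 18): (-12, 13, 11), (11, 9, -14), (-14, 19, 6), (6, 17, -17), (-17, 17, 6), (6, 19, -14), (-14, 9, 11), (11, 13, -12), (-12, 11, 12), (12, 13, -11), … (8 more)
cycles coincide ⇒ equivalent

yes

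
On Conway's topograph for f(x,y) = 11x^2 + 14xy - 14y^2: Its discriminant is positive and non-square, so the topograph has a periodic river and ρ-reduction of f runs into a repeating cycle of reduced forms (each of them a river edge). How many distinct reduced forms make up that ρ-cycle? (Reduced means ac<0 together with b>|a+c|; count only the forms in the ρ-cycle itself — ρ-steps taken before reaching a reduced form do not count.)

D = 812, ⌊√D⌋ = 28
river: ρ → (-14,14,11)
river: ρ → (11,8,-17)
river: ρ → (-17,26,2)
river: ρ → (2,26,-17)
river: ρ → (-17,8,11)
river: ρ → (11,14,-14)
ρ-cycle length = 6 (tail of 0 descent steps not counted)

6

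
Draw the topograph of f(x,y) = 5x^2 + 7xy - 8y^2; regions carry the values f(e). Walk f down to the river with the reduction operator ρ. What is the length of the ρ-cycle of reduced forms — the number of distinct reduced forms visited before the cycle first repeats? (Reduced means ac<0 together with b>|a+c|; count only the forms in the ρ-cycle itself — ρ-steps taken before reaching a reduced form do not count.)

D = 209, ⌊√D⌋ = 14
river: ρ → (-8,9,4)
river: ρ → (4,7,-10)
river: ρ → (-10,13,1)
river: ρ → (1,13,-10)
river: ρ → (-10,7,4)
river: ρ → (4,9,-8)
river: ρ → (-8,7,5)
river: ρ → (5,13,-2)
river: ρ → (-2,11,11)
river: ρ → (11,11,-2)
river: ρ → (-2,13,5)
river: ρ → (5,7,-8)
ρ-cycle length = 12 (tail of 0 descent steps not counted)

12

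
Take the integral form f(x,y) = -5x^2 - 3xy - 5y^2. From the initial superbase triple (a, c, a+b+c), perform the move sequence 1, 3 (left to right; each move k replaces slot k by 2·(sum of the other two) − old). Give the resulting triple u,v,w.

start (-5,-5,-13) = (f(1,0),f(0,1),f(1,1))
replace slot 1: 2·((-5)+(-13)) − (-5) = -31 → (-31,-5,-13)
replace slot 3: 2·((-31)+(-5)) − (-13) = -59 → (-31,-5,-59)

-31,-5,-59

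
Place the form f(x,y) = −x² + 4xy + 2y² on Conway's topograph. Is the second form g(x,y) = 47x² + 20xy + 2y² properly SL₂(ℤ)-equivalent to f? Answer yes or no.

D₁ = 24, D₂ = 24
river cycle of f (length 2): (2, 4, -1), (-1, 4, 2)
river cycle of g (length 2): (2, 4, -1), (-1, 4, 2)
cycles coincide ⇒ equivalent

yes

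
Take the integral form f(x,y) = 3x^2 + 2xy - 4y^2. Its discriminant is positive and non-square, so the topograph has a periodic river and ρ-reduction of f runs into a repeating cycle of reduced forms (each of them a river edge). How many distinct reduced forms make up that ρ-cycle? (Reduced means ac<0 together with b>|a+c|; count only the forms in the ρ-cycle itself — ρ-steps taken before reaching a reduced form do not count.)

D = 52, ⌊√D⌋ = 7
river: ρ → (-4,6,1)
river: ρ → (1,6,-4)
river: ρ → (-4,2,3)
river: ρ → (3,4,-3)
river: ρ → (-3,2,4)
river: ρ → (4,6,-1)
river: ρ → (-1,6,4)
river: ρ → (4,2,-3)
river: ρ → (-3,4,3)
river: ρ → (3,2,-4)
ρ-cycle length = 10 (tail of 0 descent steps not counted)

10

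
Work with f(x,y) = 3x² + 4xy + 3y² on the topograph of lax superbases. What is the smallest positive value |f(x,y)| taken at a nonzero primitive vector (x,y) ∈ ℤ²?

translate: b→-2 (≡4 mod 6), so (3,4,3)→(3,-2,2)
flip: (3,-2,2)→(2,2,3)
reduced (well bottom): (2,2,3) with a≤c, −a<b≤a
well minimum = a = 2

2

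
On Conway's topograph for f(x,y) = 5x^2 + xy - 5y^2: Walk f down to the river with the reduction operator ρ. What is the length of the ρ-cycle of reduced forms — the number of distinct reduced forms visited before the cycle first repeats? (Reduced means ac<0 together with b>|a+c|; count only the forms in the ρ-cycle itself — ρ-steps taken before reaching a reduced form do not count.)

D = 101, ⌊√D⌋ = 10
river: ρ → (-5,9,1)
river: ρ → (1,9,-5)
river: ρ → (-5,1,5)
river: ρ → (5,9,-1)
river: ρ → (-1,9,5)
river: ρ → (5,1,-5)
ρ-cycle length = 6 (tail of 0 descent steps not counted)

6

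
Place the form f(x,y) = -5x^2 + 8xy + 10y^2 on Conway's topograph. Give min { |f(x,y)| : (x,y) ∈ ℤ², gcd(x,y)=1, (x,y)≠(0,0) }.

river: ρ → (10,12,-3)
river: ρ → (-3,12,10)
river: ρ → (10,8,-5)
river: ρ → (-5,12,6)
river: ρ → (6,12,-5)
river: ρ → (-5,8,10)
closes: descent 0, river 6
min |a| on river = 3

3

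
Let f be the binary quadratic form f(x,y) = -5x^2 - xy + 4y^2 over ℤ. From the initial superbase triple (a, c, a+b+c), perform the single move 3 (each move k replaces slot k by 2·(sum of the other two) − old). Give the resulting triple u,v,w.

start (-5,4,-2) = (f(1,0),f(0,1),f(1,1))
replace slot 3: 2·((-5)+4) − (-2) = 0 → (-5,4,0)

-5,4,0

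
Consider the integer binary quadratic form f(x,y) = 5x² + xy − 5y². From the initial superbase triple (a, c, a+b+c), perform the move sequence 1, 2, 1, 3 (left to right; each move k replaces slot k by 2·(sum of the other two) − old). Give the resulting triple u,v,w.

start (5,-5,1) = (f(1,0),f(0,1),f(1,1))
replace slot 1: 2·((-5)+1) − 5 = -13 → (-13,-5,1)
replace slot 2: 2·((-13)+1) − (-5) = -19 → (-13,-19,1)
replace slot 1: 2·((-19)+1) − (-13) = -23 → (-23,-19,1)
replace slot 3: 2·((-23)+(-19)) − 1 = -85 → (-23,-19,-85)

-23,-19,-85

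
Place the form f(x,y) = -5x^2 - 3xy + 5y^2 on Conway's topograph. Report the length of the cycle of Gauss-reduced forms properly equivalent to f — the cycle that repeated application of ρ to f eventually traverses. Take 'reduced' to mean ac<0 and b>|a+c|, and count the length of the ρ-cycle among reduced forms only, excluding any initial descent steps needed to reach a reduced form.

D = 109, ⌊√D⌋ = 10
descent: ρ → (5,3,-5)  [lands on river]
river: ρ → (-5,7,3)
river: ρ → (3,5,-7)
river: ρ → (-7,9,1)
river: ρ → (1,9,-7)
river: ρ → (-7,5,3)
river: ρ → (3,7,-5)
river: ρ → (-5,3,5)
river: ρ → (5,7,-3)
river: ρ → (-3,5,7)
river: ρ → (7,9,-1)
river: ρ → (-1,9,7)
river: ρ → (7,5,-3)
river: ρ → (-3,7,5)
ρ-cycle length = 14 (tail of 1 descent step not counted)

14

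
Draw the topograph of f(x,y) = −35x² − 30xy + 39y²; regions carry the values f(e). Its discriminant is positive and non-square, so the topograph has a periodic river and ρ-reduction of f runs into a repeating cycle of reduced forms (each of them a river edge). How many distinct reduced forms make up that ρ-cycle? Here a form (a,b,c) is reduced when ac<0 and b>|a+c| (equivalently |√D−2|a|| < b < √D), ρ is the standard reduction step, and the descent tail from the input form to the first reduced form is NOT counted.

D = 6360, ⌊√D⌋ = 79
descent: ρ → (39,30,-35)  [lands on river]
river: ρ → (-35,40,34)
river: ρ → (34,28,-41)
river: ρ → (-41,54,21)
river: ρ → (21,72,-14)
river: ρ → (-14,68,31)
river: ρ → (31,56,-26)
river: ρ → (-26,48,39)
ρ-cycle length = 8 (tail of 1 descent step not counted)

8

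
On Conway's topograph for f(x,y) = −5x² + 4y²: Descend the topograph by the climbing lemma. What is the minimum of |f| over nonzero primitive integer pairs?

descent: ρ → (4,8,-1)  [lands on river]
river: ρ → (-1,8,4)
closes: descent 1, river 2
min |a| on river = 1

1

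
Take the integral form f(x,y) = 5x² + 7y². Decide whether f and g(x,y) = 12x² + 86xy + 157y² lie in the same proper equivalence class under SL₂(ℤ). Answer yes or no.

D₁ = -140, D₂ = -140
f: reduced (well bottom): (5,0,7) with a≤c, −a<b≤a
g: translate: b→-10 (≡86 mod 24), so (12,86,157)→(12,-10,5)
g: flip: (12,-10,5)→(5,10,12)
g: translate: b→0 (≡10 mod 10), so (5,10,12)→(5,0,7)
g: reduced (well bottom): (5,0,7) with a≤c, −a<b≤a
reduced forms (5, 0, 7) vs (5, 0, 7) ⇒ equivalent

yes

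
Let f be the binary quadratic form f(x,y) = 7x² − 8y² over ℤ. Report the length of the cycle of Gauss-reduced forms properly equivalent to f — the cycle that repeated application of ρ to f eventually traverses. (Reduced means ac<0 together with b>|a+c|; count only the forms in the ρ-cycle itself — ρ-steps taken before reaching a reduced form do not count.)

D = 224, ⌊√D⌋ = 14
descent: ρ → (-8,0,7)
descent: ρ → (7,14,-1)  [lands on river]
river: ρ → (-1,14,7)
ρ-cycle length = 2 (tail of 2 descent steps not counted)

2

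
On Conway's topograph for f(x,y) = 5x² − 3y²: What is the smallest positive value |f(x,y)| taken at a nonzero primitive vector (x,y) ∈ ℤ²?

descent: ρ → (-3,6,2)  [lands on river]
river: ρ → (2,6,-3)
closes: descent 1, river 2
min |a| on river = 2

2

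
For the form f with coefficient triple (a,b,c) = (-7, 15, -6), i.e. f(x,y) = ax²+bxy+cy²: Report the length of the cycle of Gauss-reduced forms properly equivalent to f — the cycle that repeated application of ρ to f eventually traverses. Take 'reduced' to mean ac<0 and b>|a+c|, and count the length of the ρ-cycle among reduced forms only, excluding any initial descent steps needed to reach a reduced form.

D = 57, ⌊√D⌋ = 7
descent: ρ → (-6,-3,2)
descent: ρ → (2,7,-1)  [lands on river]
river: ρ → (-1,7,2)
river: ρ → (2,5,-4)
river: ρ → (-4,3,3)
river: ρ → (3,3,-4)
river: ρ → (-4,5,2)
ρ-cycle length = 6 (tail of 2 descent steps not counted)

6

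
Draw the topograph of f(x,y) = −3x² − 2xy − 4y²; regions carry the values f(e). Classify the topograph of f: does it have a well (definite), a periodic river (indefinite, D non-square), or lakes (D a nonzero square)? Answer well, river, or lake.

D = b²−4ac = (-2)² − 4·(-3)·(-4) = -44
D < 0 ⇒ definite ⇒ every region one sign ⇒ single well

well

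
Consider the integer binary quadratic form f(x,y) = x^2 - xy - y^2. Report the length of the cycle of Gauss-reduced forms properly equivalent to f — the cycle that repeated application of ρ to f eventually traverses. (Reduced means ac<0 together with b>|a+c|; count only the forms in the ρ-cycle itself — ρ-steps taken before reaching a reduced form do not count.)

D = 5, ⌊√D⌋ = 2
descent: ρ → (-1,1,1)  [lands on river]
river: ρ → (1,1,-1)
ρ-cycle length = 2 (tail of 1 descent step not counted)

2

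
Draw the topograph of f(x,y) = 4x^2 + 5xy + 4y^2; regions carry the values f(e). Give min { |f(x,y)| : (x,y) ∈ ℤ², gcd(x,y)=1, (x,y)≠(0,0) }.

translate: b→-3 (≡5 mod 8), so (4,5,4)→(4,-3,3)
flip: (4,-3,3)→(3,3,4)
reduced (well bottom): (3,3,4) with a≤c, −a<b≤a
well minimum = a = 3

3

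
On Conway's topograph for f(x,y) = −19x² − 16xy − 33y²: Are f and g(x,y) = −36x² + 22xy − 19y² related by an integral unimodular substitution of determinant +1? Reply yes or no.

D₁ = -2252, D₂ = -2252
f is negative-definite; reduce −f:
−f: reduced (well bottom): (19,16,33) with a≤c, −a<b≤a
flip sign back: reduced form of f is (-19,-16,-33)
g is negative-definite; reduce −g:
−g: flip: (36,-22,19)→(19,22,36)
−g: translate: b→-16 (≡22 mod 38), so (19,22,36)→(19,-16,33)
−g: reduced (well bottom): (19,-16,33) with a≤c, −a<b≤a
flip sign back: reduced form of g is (-19,16,-33)
reduced forms (-19, -16, -33) vs (-19, 16, -33) ⇒ inequivalent

no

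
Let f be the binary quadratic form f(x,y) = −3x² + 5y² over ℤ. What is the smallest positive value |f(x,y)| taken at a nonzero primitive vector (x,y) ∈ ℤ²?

descent: ρ → (5,0,-3)
descent: ρ → (-3,6,2)  [lands on river]
river: ρ → (2,6,-3)
closes: descent 2, river 2
min |a| on river = 2

2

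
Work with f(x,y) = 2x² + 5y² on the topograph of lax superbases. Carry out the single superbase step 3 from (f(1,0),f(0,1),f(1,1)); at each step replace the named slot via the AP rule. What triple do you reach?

start (2,5,7) = (f(1,0),f(0,1),f(1,1))
replace slot 3: 2·(2+5) − 7 = 7 → (2,5,7)

2,5,7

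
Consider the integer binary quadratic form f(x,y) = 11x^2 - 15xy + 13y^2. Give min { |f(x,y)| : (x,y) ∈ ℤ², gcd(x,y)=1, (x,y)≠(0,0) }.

translate: b→7 (≡-15 mod 22), so (11,-15,13)→(11,7,9)
flip: (11,7,9)→(9,-7,11)
reduced (well bottom): (9,-7,11) with a≤c, −a<b≤a
well minimum = a = 9

9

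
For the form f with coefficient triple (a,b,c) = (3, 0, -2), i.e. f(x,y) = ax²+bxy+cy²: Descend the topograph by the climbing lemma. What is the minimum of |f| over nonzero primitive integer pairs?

descent: ρ → (-2,4,1)  [lands on river]
river: ρ → (1,4,-2)
closes: descent 1, river 2
min |a| on river = 1

1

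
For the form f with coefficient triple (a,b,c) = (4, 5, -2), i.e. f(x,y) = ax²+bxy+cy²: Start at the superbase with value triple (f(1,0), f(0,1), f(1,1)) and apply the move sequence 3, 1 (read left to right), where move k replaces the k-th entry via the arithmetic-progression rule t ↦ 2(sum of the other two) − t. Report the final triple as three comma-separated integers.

start (4,-2,7) = (f(1,0),f(0,1),f(1,1))
replace slot 3: 2·(4+(-2)) − 7 = -3 → (4,-2,-3)
replace slot 1: 2·((-2)+(-3)) − 4 = -14 → (-14,-2,-3)

-14,-2,-3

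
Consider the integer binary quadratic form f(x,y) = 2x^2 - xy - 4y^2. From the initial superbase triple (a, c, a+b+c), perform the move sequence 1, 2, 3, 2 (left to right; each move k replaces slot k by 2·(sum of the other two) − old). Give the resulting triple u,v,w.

start (2,-4,-3) = (f(1,0),f(0,1),f(1,1))
replace slot 1: 2·((-4)+(-3)) − 2 = -16 → (-16,-4,-3)
replace slot 2: 2·((-16)+(-3)) − (-4) = -34 → (-16,-34,-3)
replace slot 3: 2·((-16)+(-34)) − (-3) = -97 → (-16,-34,-97)
replace slot 2: 2·((-16)+(-97)) − (-34) = -192 → (-16,-192,-97)

-16,-192,-97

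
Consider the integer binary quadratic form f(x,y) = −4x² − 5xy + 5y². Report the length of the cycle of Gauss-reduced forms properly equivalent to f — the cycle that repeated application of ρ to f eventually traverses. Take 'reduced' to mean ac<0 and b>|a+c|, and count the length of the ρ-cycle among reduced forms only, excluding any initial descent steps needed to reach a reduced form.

D = 105, ⌊√D⌋ = 10
descent: ρ → (5,5,-4)  [lands on river]
river: ρ → (-4,3,6)
river: ρ → (6,9,-1)
river: ρ → (-1,9,6)
river: ρ → (6,3,-4)
river: ρ → (-4,5,5)
ρ-cycle length = 6 (tail of 1 descent step not counted)

6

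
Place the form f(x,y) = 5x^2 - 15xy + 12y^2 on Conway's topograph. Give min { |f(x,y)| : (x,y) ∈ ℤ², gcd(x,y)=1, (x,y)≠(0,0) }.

translate: b→5 (≡-15 mod 10), so (5,-15,12)→(5,5,2)
flip: (5,5,2)→(2,-5,5)
translate: b→-1 (≡-5 mod 4), so (2,-5,5)→(2,-1,2)
flip: (2,-1,2)→(2,1,2)
reduced (well bottom): (2,1,2) with a≤c, −a<b≤a
well minimum = a = 2

2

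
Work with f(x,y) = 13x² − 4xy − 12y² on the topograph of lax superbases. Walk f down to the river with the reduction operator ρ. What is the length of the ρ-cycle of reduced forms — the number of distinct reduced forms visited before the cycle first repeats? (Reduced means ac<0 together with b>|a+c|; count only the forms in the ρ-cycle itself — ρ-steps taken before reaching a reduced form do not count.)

D = 640, ⌊√D⌋ = 25
descent: ρ → (-12,4,13)  [lands on river]
river: ρ → (13,22,-3)
river: ρ → (-3,20,20)
river: ρ → (20,20,-3)
river: ρ → (-3,22,13)
river: ρ → (13,4,-12)
river: ρ → (-12,20,5)
river: ρ → (5,20,-12)
ρ-cycle length = 8 (tail of 1 descent step not counted)

8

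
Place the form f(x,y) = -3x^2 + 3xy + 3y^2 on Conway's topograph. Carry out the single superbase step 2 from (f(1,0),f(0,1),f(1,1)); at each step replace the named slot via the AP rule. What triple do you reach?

start (-3,3,3) = (f(1,0),f(0,1),f(1,1))
replace slot 2: 2·((-3)+3) − 3 = -3 → (-3,-3,3)

-3,-3,3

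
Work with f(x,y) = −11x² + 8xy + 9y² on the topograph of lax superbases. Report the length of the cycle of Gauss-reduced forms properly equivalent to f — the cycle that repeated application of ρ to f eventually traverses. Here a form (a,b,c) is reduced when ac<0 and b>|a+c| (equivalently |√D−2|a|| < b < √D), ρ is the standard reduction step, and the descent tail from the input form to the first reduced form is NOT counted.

D = 460, ⌊√D⌋ = 21
river: ρ → (9,10,-10)
river: ρ → (-10,10,9)
river: ρ → (9,8,-11)
river: ρ → (-11,14,6)
river: ρ → (6,10,-15)
river: ρ → (-15,20,1)
river: ρ → (1,20,-15)
river: ρ → (-15,10,6)
river: ρ → (6,14,-11)
river: ρ → (-11,8,9)
ρ-cycle length = 10 (tail of 0 descent steps not counted)

10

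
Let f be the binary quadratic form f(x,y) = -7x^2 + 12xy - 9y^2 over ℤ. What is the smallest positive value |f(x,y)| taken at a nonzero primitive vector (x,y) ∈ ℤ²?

translate: b→2 (≡-12 mod 14), so (7,-12,9)→(7,2,4)
flip: (7,2,4)→(4,-2,7)
reduced (well bottom): (4,-2,7) with a≤c, −a<b≤a
well minimum |f| = |-4| = 4 (negative-definite)

4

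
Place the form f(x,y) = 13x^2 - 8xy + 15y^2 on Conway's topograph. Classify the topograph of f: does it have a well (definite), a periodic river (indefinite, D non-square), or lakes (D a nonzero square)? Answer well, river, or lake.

D = b²−4ac = (-8)² − 4·13·15 = -716
D < 0 ⇒ definite ⇒ every region one sign ⇒ single well

well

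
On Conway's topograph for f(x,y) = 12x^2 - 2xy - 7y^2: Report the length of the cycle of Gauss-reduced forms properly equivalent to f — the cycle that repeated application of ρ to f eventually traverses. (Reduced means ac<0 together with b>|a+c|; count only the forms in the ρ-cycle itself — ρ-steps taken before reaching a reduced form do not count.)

D = 340, ⌊√D⌋ = 18
descent: ρ → (-7,16,3)  [lands on river]
river: ρ → (3,14,-12)
river: ρ → (-12,10,5)
river: ρ → (5,10,-12)
river: ρ → (-12,14,3)
river: ρ → (3,16,-7)
river: ρ → (-7,12,7)
river: ρ → (7,16,-3)
river: ρ → (-3,14,12)
river: ρ → (12,10,-5)
river: ρ → (-5,10,12)
river: ρ → (12,14,-3)
river: ρ → (-3,16,7)
river: ρ → (7,12,-7)
ρ-cycle length = 14 (tail of 1 descent step not counted)

14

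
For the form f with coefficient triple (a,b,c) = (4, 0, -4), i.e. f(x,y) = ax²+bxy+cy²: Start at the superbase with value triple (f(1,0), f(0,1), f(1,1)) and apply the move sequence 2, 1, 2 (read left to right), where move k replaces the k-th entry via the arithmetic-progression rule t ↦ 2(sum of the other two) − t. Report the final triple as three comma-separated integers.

start (4,-4,0) = (f(1,0),f(0,1),f(1,1))
replace slot 2: 2·(4+0) − (-4) = 12 → (4,12,0)
replace slot 1: 2·(12+0) − 4 = 20 → (20,12,0)
replace slot 2: 2·(20+0) − 12 = 28 → (20,28,0)

20,28,0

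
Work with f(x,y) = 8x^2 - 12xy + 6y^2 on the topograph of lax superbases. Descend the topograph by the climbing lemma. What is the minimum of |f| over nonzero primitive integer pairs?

translate: b→4 (≡-12 mod 16), so (8,-12,6)→(8,4,2)
flip: (8,4,2)→(2,-4,8)
translate: b→0 (≡-4 mod 4), so (2,-4,8)→(2,0,6)
reduced (well bottom): (2,0,6) with a≤c, −a<b≤a
well minimum = a = 2

2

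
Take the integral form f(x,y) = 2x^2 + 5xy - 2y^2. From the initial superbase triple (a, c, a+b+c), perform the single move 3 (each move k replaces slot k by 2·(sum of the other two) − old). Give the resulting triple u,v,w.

start (2,-2,5) = (f(1,0),f(0,1),f(1,1))
replace slot 3: 2·(2+(-2)) − 5 = -5 → (2,-2,-5)

2,-2,-5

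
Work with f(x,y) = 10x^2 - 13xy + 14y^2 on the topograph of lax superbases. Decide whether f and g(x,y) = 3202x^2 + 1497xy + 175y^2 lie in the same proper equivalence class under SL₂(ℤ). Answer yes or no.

D₁ = -391, D₂ = -391
f: translate: b→7 (≡-13 mod 20), so (10,-13,14)→(10,7,11)
f: reduced (well bottom): (10,7,11) with a≤c, −a<b≤a
g: flip: (3202,1497,175)→(175,-1497,3202)
g: translate: b→-97 (≡-1497 mod 350), so (175,-1497,3202)→(175,-97,14)
g: flip: (175,-97,14)→(14,97,175)
g: translate: b→13 (≡97 mod 28), so (14,97,175)→(14,13,10)
g: flip: (14,13,10)→(10,-13,14)
g: translate: b→7 (≡-13 mod 20), so (10,-13,14)→(10,7,11)
g: reduced (well bottom): (10,7,11) with a≤c, −a<b≤a
reduced forms (10, 7, 11) vs (10, 7, 11) ⇒ equivalent

yes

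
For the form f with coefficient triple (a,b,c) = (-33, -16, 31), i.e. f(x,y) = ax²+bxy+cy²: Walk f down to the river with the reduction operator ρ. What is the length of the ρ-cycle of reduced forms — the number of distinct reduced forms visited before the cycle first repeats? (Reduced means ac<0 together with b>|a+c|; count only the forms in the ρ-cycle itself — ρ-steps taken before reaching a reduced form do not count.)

D = 4348, ⌊√D⌋ = 65
descent: ρ → (31,16,-33)  [lands on river]
river: ρ → (-33,50,14)
river: ρ → (14,62,-9)
river: ρ → (-9,64,7)
river: ρ → (7,62,-18)
river: ρ → (-18,46,31)
ρ-cycle length = 6 (tail of 1 descent step not counted)

6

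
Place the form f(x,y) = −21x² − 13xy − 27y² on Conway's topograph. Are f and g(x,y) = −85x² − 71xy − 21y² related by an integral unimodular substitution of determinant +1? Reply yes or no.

D₁ = -2099, D₂ = -2099
f is negative-definite; reduce −f:
−f: reduced (well bottom): (21,13,27) with a≤c, −a<b≤a
flip sign back: reduced form of f is (-21,-13,-27)
g is negative-definite; reduce −g:
−g: flip: (85,71,21)→(21,-71,85)
−g: translate: b→13 (≡-71 mod 42), so (21,-71,85)→(21,13,27)
−g: reduced (well bottom): (21,13,27) with a≤c, −a<b≤a
flip sign back: reduced form of g is (-21,-13,-27)
reduced forms (-21, -13, -27) vs (-21, -13, -27) ⇒ equivalent

yes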